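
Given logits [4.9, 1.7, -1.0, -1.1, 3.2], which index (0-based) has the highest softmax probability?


Softmax is a monotonic transformation, so it preserves the argmax.
We need to find the index of the maximum logit.
Index 0: 4.9
Index 1: 1.7
Index 2: -1.0
Index 3: -1.1
Index 4: 3.2
Maximum logit = 4.9 at index 0

0


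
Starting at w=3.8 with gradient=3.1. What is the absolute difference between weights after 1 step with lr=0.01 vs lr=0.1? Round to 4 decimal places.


With lr=0.01: w_new = 3.8 - 0.01 * 3.1 = 3.769
With lr=0.1: w_new = 3.8 - 0.1 * 3.1 = 3.49
Absolute difference = |3.769 - 3.49|
= 0.2790

0.2790


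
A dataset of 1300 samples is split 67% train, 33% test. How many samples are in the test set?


Train samples = 1300 * 67% = 871
Test samples = 1300 - 871
= 429

429


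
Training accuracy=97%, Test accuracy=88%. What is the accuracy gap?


Gap = train_accuracy - test_accuracy
= 97 - 88
= 9%
This moderate gap may indicate mild overfitting.

9


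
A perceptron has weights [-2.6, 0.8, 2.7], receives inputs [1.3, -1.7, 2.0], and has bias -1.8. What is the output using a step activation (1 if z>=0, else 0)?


z = w . x + b
= -2.6*1.3 + 0.8*-1.7 + 2.7*2.0 + -1.8
= -3.38 + -1.36 + 5.4 + -1.8
= 0.66 + -1.8
= -1.14
Since z = -1.14 < 0, output = 0

0


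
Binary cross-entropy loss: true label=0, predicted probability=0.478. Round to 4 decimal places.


For y=0: Loss = -log(1-p)
= -log(1 - 0.478)
= -log(0.522)
= -(-0.6501)
= 0.6501

0.6501


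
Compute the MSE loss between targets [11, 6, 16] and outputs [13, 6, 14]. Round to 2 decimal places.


Differences: [-2, 0, 2]
Squared errors: [4, 0, 4]
Sum of squared errors = 8
MSE = 8 / 3 = 2.67

2.67


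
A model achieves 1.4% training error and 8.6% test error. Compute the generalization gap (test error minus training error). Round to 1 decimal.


Generalization gap = test_error - train_error
= 8.6 - 1.4
= 7.2%
A moderate gap.

7.2


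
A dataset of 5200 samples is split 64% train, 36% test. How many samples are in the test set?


Train samples = 5200 * 64% = 3328
Test samples = 5200 - 3328
= 1872

1872


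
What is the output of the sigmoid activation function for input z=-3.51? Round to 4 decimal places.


sigmoid(z) = 1 / (1 + exp(-z))
exp(-(-3.51)) = exp(3.51) = 33.4483
1 + 33.4483 = 34.4483
1 / 34.4483 = 0.0290

0.0290


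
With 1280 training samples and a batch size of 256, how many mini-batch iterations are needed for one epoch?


Iterations per epoch = dataset_size / batch_size
= 1280 / 256
= 5

5


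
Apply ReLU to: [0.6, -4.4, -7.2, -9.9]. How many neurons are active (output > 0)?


ReLU(x) = max(0, x) for each element:
ReLU(0.6) = 0.6
ReLU(-4.4) = 0
ReLU(-7.2) = 0
ReLU(-9.9) = 0
Active neurons (>0): 1

1


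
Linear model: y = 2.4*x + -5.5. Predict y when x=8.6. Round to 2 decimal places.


y = 2.4 * 8.6 + (-5.5)
= 20.64 + (-5.5)
= 15.14

15.14


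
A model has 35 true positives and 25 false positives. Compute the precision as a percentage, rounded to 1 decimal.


Precision = TP / (TP + FP) * 100
= 35 / (35 + 25)
= 35 / 60
= 0.5833
= 58.3%

58.3


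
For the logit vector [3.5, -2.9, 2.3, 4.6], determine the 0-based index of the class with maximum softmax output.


Softmax is a monotonic transformation, so it preserves the argmax.
We need to find the index of the maximum logit.
Index 0: 3.5
Index 1: -2.9
Index 2: 2.3
Index 3: 4.6
Maximum logit = 4.6 at index 3

3


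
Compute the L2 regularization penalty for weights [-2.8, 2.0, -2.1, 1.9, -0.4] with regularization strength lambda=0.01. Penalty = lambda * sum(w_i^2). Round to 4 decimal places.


Squaring each weight:
(-2.8)^2 = 7.84
2.0^2 = 4.0
(-2.1)^2 = 4.41
1.9^2 = 3.61
(-0.4)^2 = 0.16
Sum of squares = 20.02
Penalty = 0.01 * 20.02 = 0.2002

0.2002


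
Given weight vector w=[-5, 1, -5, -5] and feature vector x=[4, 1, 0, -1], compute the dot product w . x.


Element-wise products:
-5 * 4 = -20
1 * 1 = 1
-5 * 0 = 0
-5 * -1 = 5
Sum = -20 + 1 + 0 + 5
= -14

-14


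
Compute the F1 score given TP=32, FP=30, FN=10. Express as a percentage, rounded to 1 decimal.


Precision = TP / (TP + FP) = 32 / 62 = 0.5161
Recall = TP / (TP + FN) = 32 / 42 = 0.7619
F1 = 2 * P * R / (P + R)
= 2 * 0.5161 * 0.7619 / (0.5161 + 0.7619)
= 0.7865 / 1.278
= 0.6154
As percentage: 61.5%

61.5


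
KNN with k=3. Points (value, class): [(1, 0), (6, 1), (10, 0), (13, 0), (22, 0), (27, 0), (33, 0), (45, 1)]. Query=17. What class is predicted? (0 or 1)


Distances from query 17:
Point 13 (class 0): distance = 4
Point 22 (class 0): distance = 5
Point 10 (class 0): distance = 7
K=3 nearest neighbors: classes = [0, 0, 0]
Votes for class 1: 0 / 3
Majority vote => class 0

0


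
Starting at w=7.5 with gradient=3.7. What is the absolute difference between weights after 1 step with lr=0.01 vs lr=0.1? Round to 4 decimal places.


With lr=0.01: w_new = 7.5 - 0.01 * 3.7 = 7.463
With lr=0.1: w_new = 7.5 - 0.1 * 3.7 = 7.13
Absolute difference = |7.463 - 7.13|
= 0.3330

0.3330


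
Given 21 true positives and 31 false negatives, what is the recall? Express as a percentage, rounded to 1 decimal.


Recall = TP / (TP + FN) * 100
= 21 / (21 + 31)
= 21 / 52
= 0.4038
= 40.4%

40.4


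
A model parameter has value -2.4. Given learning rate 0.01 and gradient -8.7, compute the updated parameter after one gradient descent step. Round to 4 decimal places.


w_new = w_old - lr * gradient
= -2.4 - 0.01 * -8.7
= -2.4 - (-0.087)
= -2.3130

-2.3130


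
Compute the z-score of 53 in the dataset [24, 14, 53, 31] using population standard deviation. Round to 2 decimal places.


Mean = (24 + 14 + 53 + 31) / 4 = 30.5
Variance = sum((x_i - mean)^2) / n = 205.25
Std = sqrt(205.25) = 14.3265
Z = (x - mean) / std
= (53 - 30.5) / 14.3265
= 22.5 / 14.3265
= 1.57

1.57


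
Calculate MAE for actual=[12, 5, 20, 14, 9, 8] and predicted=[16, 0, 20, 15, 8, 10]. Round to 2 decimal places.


Absolute errors: [4, 5, 0, 1, 1, 2]
Sum of absolute errors = 13
MAE = 13 / 6 = 2.17

2.17


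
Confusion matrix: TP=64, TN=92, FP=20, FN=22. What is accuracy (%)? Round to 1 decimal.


Accuracy = (TP + TN) / (TP + TN + FP + FN) * 100
= (64 + 92) / (64 + 92 + 20 + 22)
= 156 / 198
= 0.7879
= 78.8%

78.8


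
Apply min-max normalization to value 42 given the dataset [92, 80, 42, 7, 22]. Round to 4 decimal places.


Min = 7, Max = 92
Range = 92 - 7 = 85
Scaled = (x - min) / (max - min)
= (42 - 7) / 85
= 35 / 85
= 0.4118

0.4118


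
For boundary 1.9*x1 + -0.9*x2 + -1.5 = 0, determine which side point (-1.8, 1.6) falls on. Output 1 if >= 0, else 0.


Compute 1.9 * -1.8 + -0.9 * 1.6 + -1.5
= -3.42 + -1.44 + -1.5
= -6.36
Since -6.36 < 0, the point is on the negative side.

0


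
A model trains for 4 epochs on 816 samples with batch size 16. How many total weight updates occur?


Iterations per epoch = 816 / 16 = 51
Total updates = iterations_per_epoch * epochs
= 51 * 4
= 204

204


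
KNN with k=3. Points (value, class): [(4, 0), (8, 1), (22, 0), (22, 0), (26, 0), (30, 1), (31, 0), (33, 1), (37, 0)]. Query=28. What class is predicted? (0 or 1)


Distances from query 28:
Point 26 (class 0): distance = 2
Point 30 (class 1): distance = 2
Point 31 (class 0): distance = 3
K=3 nearest neighbors: classes = [0, 1, 0]
Votes for class 1: 1 / 3
Majority vote => class 0

0


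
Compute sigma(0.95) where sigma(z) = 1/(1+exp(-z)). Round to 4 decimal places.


sigmoid(z) = 1 / (1 + exp(-z))
exp(-(0.95)) = exp(-0.95) = 0.3867
1 + 0.3867 = 1.3867
1 / 1.3867 = 0.7211

0.7211


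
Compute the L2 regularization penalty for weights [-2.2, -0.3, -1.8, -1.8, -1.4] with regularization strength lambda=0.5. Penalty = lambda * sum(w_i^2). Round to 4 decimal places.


Squaring each weight:
(-2.2)^2 = 4.84
(-0.3)^2 = 0.09
(-1.8)^2 = 3.24
(-1.8)^2 = 3.24
(-1.4)^2 = 1.96
Sum of squares = 13.37
Penalty = 0.5 * 13.37 = 6.6850

6.6850


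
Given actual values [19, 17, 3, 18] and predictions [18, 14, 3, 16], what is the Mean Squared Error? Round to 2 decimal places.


Differences: [1, 3, 0, 2]
Squared errors: [1, 9, 0, 4]
Sum of squared errors = 14
MSE = 14 / 4 = 3.50

3.50


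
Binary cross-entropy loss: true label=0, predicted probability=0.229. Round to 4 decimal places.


For y=0: Loss = -log(1-p)
= -log(1 - 0.229)
= -log(0.771)
= -(-0.2601)
= 0.2601

0.2601


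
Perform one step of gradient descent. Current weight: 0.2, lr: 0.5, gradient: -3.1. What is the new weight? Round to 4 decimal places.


w_new = w_old - lr * gradient
= 0.2 - 0.5 * -3.1
= 0.2 - (-1.55)
= 1.7500

1.7500


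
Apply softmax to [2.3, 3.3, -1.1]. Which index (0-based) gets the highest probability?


Softmax is a monotonic transformation, so it preserves the argmax.
We need to find the index of the maximum logit.
Index 0: 2.3
Index 1: 3.3
Index 2: -1.1
Maximum logit = 3.3 at index 1

1


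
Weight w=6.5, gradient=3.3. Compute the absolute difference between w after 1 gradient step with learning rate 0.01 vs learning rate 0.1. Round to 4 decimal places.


With lr=0.01: w_new = 6.5 - 0.01 * 3.3 = 6.467
With lr=0.1: w_new = 6.5 - 0.1 * 3.3 = 6.17
Absolute difference = |6.467 - 6.17|
= 0.2970

0.2970


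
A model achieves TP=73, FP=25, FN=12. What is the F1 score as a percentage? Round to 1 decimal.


Precision = TP / (TP + FP) = 73 / 98 = 0.7449
Recall = TP / (TP + FN) = 73 / 85 = 0.8588
F1 = 2 * P * R / (P + R)
= 2 * 0.7449 * 0.8588 / (0.7449 + 0.8588)
= 1.2795 / 1.6037
= 0.7978
As percentage: 79.8%

79.8


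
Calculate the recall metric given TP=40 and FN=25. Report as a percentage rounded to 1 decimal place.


Recall = TP / (TP + FN) * 100
= 40 / (40 + 25)
= 40 / 65
= 0.6154
= 61.5%

61.5


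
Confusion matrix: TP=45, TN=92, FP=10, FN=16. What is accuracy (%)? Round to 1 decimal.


Accuracy = (TP + TN) / (TP + TN + FP + FN) * 100
= (45 + 92) / (45 + 92 + 10 + 16)
= 137 / 163
= 0.8405
= 84.0%

84.0


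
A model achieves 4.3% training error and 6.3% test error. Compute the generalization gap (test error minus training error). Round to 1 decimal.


Generalization gap = test_error - train_error
= 6.3 - 4.3
= 2.0%
A moderate gap.

2.0


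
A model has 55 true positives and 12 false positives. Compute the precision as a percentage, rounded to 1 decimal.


Precision = TP / (TP + FP) * 100
= 55 / (55 + 12)
= 55 / 67
= 0.8209
= 82.1%

82.1


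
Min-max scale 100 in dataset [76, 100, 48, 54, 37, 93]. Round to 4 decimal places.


Min = 37, Max = 100
Range = 100 - 37 = 63
Scaled = (x - min) / (max - min)
= (100 - 37) / 63
= 63 / 63
= 1.0000

1.0000


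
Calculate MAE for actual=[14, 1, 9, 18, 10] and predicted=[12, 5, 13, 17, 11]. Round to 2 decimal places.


Absolute errors: [2, 4, 4, 1, 1]
Sum of absolute errors = 12
MAE = 12 / 5 = 2.40

2.40


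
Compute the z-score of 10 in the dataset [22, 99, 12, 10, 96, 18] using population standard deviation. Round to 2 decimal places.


Mean = (22 + 99 + 12 + 10 + 96 + 18) / 6 = 42.8333
Variance = sum((x_i - mean)^2) / n = 1510.1389
Std = sqrt(1510.1389) = 38.8605
Z = (x - mean) / std
= (10 - 42.8333) / 38.8605
= -32.8333 / 38.8605
= -0.84

-0.84


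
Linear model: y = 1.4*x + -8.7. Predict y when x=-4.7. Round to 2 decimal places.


y = 1.4 * -4.7 + (-8.7)
= -6.58 + (-8.7)
= -15.28

-15.28


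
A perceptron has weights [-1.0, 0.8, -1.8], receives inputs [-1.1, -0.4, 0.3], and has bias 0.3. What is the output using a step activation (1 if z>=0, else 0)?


z = w . x + b
= -1.0*-1.1 + 0.8*-0.4 + -1.8*0.3 + 0.3
= 1.1 + -0.32 + -0.54 + 0.3
= 0.24 + 0.3
= 0.54
Since z = 0.54 >= 0, output = 1

1


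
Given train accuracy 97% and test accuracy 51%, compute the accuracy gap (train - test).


Gap = train_accuracy - test_accuracy
= 97 - 51
= 46%
This large gap strongly indicates overfitting.

46


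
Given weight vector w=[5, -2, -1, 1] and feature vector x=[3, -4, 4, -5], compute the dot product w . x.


Element-wise products:
5 * 3 = 15
-2 * -4 = 8
-1 * 4 = -4
1 * -5 = -5
Sum = 15 + 8 + -4 + -5
= 14

14


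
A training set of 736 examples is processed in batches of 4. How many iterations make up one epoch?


Iterations per epoch = dataset_size / batch_size
= 736 / 4
= 184

184


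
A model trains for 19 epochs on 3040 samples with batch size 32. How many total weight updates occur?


Iterations per epoch = 3040 / 32 = 95
Total updates = iterations_per_epoch * epochs
= 95 * 19
= 1805

1805


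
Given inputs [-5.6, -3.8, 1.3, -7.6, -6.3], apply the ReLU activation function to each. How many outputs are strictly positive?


ReLU(x) = max(0, x) for each element:
ReLU(-5.6) = 0
ReLU(-3.8) = 0
ReLU(1.3) = 1.3
ReLU(-7.6) = 0
ReLU(-6.3) = 0
Active neurons (>0): 1

1


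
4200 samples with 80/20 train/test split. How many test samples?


Train samples = 4200 * 80% = 3360
Test samples = 4200 - 3360
= 840

840


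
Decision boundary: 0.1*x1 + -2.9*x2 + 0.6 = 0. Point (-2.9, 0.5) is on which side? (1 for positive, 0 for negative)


Compute 0.1 * -2.9 + -2.9 * 0.5 + 0.6
= -0.29 + -1.45 + 0.6
= -1.14
Since -1.14 < 0, the point is on the negative side.

0


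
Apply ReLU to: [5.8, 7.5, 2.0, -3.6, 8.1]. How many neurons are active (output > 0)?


ReLU(x) = max(0, x) for each element:
ReLU(5.8) = 5.8
ReLU(7.5) = 7.5
ReLU(2.0) = 2.0
ReLU(-3.6) = 0
ReLU(8.1) = 8.1
Active neurons (>0): 4

4


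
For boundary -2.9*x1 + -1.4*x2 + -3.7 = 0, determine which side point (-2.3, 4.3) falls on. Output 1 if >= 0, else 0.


Compute -2.9 * -2.3 + -1.4 * 4.3 + -3.7
= 6.67 + -6.02 + -3.7
= -3.05
Since -3.05 < 0, the point is on the negative side.

0


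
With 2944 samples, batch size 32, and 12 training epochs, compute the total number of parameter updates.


Iterations per epoch = 2944 / 32 = 92
Total updates = iterations_per_epoch * epochs
= 92 * 12
= 1104

1104


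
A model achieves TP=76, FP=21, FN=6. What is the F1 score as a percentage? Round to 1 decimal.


Precision = TP / (TP + FP) = 76 / 97 = 0.7835
Recall = TP / (TP + FN) = 76 / 82 = 0.9268
F1 = 2 * P * R / (P + R)
= 2 * 0.7835 * 0.9268 / (0.7835 + 0.9268)
= 1.4524 / 1.7103
= 0.8492
As percentage: 84.9%

84.9


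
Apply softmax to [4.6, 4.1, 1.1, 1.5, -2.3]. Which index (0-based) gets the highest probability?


Softmax is a monotonic transformation, so it preserves the argmax.
We need to find the index of the maximum logit.
Index 0: 4.6
Index 1: 4.1
Index 2: 1.1
Index 3: 1.5
Index 4: -2.3
Maximum logit = 4.6 at index 0

0


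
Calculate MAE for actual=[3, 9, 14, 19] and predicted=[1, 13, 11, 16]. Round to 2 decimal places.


Absolute errors: [2, 4, 3, 3]
Sum of absolute errors = 12
MAE = 12 / 4 = 3.00

3.00


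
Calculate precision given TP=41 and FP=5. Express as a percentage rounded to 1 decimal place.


Precision = TP / (TP + FP) * 100
= 41 / (41 + 5)
= 41 / 46
= 0.8913
= 89.1%

89.1


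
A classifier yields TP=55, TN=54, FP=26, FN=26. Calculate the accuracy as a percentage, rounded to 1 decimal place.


Accuracy = (TP + TN) / (TP + TN + FP + FN) * 100
= (55 + 54) / (55 + 54 + 26 + 26)
= 109 / 161
= 0.677
= 67.7%

67.7


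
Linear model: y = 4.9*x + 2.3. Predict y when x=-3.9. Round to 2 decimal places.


y = 4.9 * -3.9 + (2.3)
= -19.11 + (2.3)
= -16.81

-16.81


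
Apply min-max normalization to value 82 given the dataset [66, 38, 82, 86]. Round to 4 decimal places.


Min = 38, Max = 86
Range = 86 - 38 = 48
Scaled = (x - min) / (max - min)
= (82 - 38) / 48
= 44 / 48
= 0.9167

0.9167


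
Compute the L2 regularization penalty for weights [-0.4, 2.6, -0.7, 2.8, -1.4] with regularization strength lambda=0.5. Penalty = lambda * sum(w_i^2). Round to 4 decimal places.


Squaring each weight:
(-0.4)^2 = 0.16
2.6^2 = 6.76
(-0.7)^2 = 0.49
2.8^2 = 7.84
(-1.4)^2 = 1.96
Sum of squares = 17.21
Penalty = 0.5 * 17.21 = 8.6050

8.6050


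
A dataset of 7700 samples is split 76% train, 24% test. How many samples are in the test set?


Train samples = 7700 * 76% = 5852
Test samples = 7700 - 5852
= 1848

1848


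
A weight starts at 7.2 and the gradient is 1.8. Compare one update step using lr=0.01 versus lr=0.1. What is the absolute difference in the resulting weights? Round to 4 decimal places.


With lr=0.01: w_new = 7.2 - 0.01 * 1.8 = 7.182
With lr=0.1: w_new = 7.2 - 0.1 * 1.8 = 7.02
Absolute difference = |7.182 - 7.02|
= 0.1620

0.1620


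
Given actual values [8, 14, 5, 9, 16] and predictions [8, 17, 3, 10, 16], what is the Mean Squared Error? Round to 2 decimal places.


Differences: [0, -3, 2, -1, 0]
Squared errors: [0, 9, 4, 1, 0]
Sum of squared errors = 14
MSE = 14 / 5 = 2.80

2.80


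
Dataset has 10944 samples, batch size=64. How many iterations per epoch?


Iterations per epoch = dataset_size / batch_size
= 10944 / 64
= 171

171


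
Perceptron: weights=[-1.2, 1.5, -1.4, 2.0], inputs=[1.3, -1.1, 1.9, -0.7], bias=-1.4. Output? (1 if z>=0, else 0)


z = w . x + b
= -1.2*1.3 + 1.5*-1.1 + -1.4*1.9 + 2.0*-0.7 + -1.4
= -1.56 + -1.65 + -2.66 + -1.4 + -1.4
= -7.27 + -1.4
= -8.67
Since z = -8.67 < 0, output = 0

0


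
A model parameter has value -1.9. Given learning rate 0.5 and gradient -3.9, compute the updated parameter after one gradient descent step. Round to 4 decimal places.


w_new = w_old - lr * gradient
= -1.9 - 0.5 * -3.9
= -1.9 - (-1.95)
= 0.0500

0.0500


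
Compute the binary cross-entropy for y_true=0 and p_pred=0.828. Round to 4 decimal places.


For y=0: Loss = -log(1-p)
= -log(1 - 0.828)
= -log(0.172)
= -(-1.7603)
= 1.7603

1.7603


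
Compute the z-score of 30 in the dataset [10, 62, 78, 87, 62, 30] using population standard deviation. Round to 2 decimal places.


Mean = (10 + 62 + 78 + 87 + 62 + 30) / 6 = 54.8333
Variance = sum((x_i - mean)^2) / n = 716.8056
Std = sqrt(716.8056) = 26.7732
Z = (x - mean) / std
= (30 - 54.8333) / 26.7732
= -24.8333 / 26.7732
= -0.93

-0.93


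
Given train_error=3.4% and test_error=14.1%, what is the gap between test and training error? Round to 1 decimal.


Generalization gap = test_error - train_error
= 14.1 - 3.4
= 10.7%
A large gap suggests overfitting.

10.7


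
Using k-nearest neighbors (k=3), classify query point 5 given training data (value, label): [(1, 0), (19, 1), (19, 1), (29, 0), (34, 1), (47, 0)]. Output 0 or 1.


Distances from query 5:
Point 1 (class 0): distance = 4
Point 19 (class 1): distance = 14
Point 19 (class 1): distance = 14
K=3 nearest neighbors: classes = [0, 1, 1]
Votes for class 1: 2 / 3
Majority vote => class 1

1


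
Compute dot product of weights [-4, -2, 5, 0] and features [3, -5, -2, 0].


Element-wise products:
-4 * 3 = -12
-2 * -5 = 10
5 * -2 = -10
0 * 0 = 0
Sum = -12 + 10 + -10 + 0
= -12

-12


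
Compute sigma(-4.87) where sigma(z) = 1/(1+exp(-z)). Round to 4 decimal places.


sigmoid(z) = 1 / (1 + exp(-z))
exp(-(-4.87)) = exp(4.87) = 130.3209
1 + 130.3209 = 131.3209
1 / 131.3209 = 0.0076

0.0076


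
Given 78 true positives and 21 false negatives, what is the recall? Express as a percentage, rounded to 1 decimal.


Recall = TP / (TP + FN) * 100
= 78 / (78 + 21)
= 78 / 99
= 0.7879
= 78.8%

78.8


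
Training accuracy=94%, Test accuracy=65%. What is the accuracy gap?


Gap = train_accuracy - test_accuracy
= 94 - 65
= 29%
This large gap strongly indicates overfitting.

29


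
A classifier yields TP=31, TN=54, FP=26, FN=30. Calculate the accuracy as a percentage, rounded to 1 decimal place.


Accuracy = (TP + TN) / (TP + TN + FP + FN) * 100
= (31 + 54) / (31 + 54 + 26 + 30)
= 85 / 141
= 0.6028
= 60.3%

60.3


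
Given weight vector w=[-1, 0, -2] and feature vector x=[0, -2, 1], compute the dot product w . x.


Element-wise products:
-1 * 0 = 0
0 * -2 = 0
-2 * 1 = -2
Sum = 0 + 0 + -2
= -2

-2


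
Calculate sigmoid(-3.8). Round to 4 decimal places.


sigmoid(z) = 1 / (1 + exp(-z))
exp(-(-3.8)) = exp(3.8) = 44.7012
1 + 44.7012 = 45.7012
1 / 45.7012 = 0.0219

0.0219


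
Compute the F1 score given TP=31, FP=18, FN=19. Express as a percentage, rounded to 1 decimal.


Precision = TP / (TP + FP) = 31 / 49 = 0.6327
Recall = TP / (TP + FN) = 31 / 50 = 0.62
F1 = 2 * P * R / (P + R)
= 2 * 0.6327 * 0.62 / (0.6327 + 0.62)
= 0.7845 / 1.2527
= 0.6263
As percentage: 62.6%

62.6


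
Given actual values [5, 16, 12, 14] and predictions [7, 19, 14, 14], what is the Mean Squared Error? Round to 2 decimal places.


Differences: [-2, -3, -2, 0]
Squared errors: [4, 9, 4, 0]
Sum of squared errors = 17
MSE = 17 / 4 = 4.25

4.25


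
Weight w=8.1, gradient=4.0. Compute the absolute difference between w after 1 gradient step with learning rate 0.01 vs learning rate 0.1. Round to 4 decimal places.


With lr=0.01: w_new = 8.1 - 0.01 * 4.0 = 8.06
With lr=0.1: w_new = 8.1 - 0.1 * 4.0 = 7.7
Absolute difference = |8.06 - 7.7|
= 0.3600

0.3600


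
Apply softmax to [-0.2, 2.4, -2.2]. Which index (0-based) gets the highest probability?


Softmax is a monotonic transformation, so it preserves the argmax.
We need to find the index of the maximum logit.
Index 0: -0.2
Index 1: 2.4
Index 2: -2.2
Maximum logit = 2.4 at index 1

1


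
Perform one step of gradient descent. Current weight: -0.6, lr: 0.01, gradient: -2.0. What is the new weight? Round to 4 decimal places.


w_new = w_old - lr * gradient
= -0.6 - 0.01 * -2.0
= -0.6 - (-0.02)
= -0.5800

-0.5800


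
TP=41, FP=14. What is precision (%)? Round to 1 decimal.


Precision = TP / (TP + FP) * 100
= 41 / (41 + 14)
= 41 / 55
= 0.7455
= 74.5%

74.5


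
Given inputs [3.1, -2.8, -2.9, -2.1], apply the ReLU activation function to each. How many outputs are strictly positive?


ReLU(x) = max(0, x) for each element:
ReLU(3.1) = 3.1
ReLU(-2.8) = 0
ReLU(-2.9) = 0
ReLU(-2.1) = 0
Active neurons (>0): 1

1


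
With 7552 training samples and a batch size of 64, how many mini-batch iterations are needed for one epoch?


Iterations per epoch = dataset_size / batch_size
= 7552 / 64
= 118

118


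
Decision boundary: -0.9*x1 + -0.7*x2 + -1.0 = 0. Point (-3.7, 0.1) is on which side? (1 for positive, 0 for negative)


Compute -0.9 * -3.7 + -0.7 * 0.1 + -1.0
= 3.33 + -0.07 + -1.0
= 2.26
Since 2.26 >= 0, the point is on the positive side.

1


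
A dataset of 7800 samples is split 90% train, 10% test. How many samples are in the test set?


Train samples = 7800 * 90% = 7020
Test samples = 7800 - 7020
= 780

780


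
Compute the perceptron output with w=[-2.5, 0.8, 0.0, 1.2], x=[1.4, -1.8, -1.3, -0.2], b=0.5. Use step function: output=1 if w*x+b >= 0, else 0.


z = w . x + b
= -2.5*1.4 + 0.8*-1.8 + 0.0*-1.3 + 1.2*-0.2 + 0.5
= -3.5 + -1.44 + -0.0 + -0.24 + 0.5
= -5.18 + 0.5
= -4.68
Since z = -4.68 < 0, output = 0

0


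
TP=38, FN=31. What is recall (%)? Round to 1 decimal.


Recall = TP / (TP + FN) * 100
= 38 / (38 + 31)
= 38 / 69
= 0.5507
= 55.1%

55.1


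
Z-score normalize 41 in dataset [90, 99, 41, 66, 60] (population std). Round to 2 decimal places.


Mean = (90 + 99 + 41 + 66 + 60) / 5 = 71.2
Variance = sum((x_i - mean)^2) / n = 438.16
Std = sqrt(438.16) = 20.9323
Z = (x - mean) / std
= (41 - 71.2) / 20.9323
= -30.2 / 20.9323
= -1.44

-1.44


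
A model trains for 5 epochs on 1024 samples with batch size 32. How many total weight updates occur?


Iterations per epoch = 1024 / 32 = 32
Total updates = iterations_per_epoch * epochs
= 32 * 5
= 160

160


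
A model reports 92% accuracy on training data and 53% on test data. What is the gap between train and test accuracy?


Gap = train_accuracy - test_accuracy
= 92 - 53
= 39%
This large gap strongly indicates overfitting.

39


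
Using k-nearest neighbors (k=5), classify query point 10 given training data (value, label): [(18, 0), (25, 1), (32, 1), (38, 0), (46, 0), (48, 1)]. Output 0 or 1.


Distances from query 10:
Point 18 (class 0): distance = 8
Point 25 (class 1): distance = 15
Point 32 (class 1): distance = 22
Point 38 (class 0): distance = 28
Point 46 (class 0): distance = 36
K=5 nearest neighbors: classes = [0, 1, 1, 0, 0]
Votes for class 1: 2 / 5
Majority vote => class 0

0


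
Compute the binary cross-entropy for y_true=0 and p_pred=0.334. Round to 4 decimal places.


For y=0: Loss = -log(1-p)
= -log(1 - 0.334)
= -log(0.666)
= -(-0.4065)
= 0.4065

0.4065


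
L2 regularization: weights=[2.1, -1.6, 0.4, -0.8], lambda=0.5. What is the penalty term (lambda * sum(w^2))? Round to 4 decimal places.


Squaring each weight:
2.1^2 = 4.41
(-1.6)^2 = 2.56
0.4^2 = 0.16
(-0.8)^2 = 0.64
Sum of squares = 7.77
Penalty = 0.5 * 7.77 = 3.8850

3.8850


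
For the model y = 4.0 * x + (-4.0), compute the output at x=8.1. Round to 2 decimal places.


y = 4.0 * 8.1 + (-4.0)
= 32.4 + (-4.0)
= 28.40

28.40


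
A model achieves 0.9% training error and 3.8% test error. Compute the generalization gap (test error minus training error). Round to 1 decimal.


Generalization gap = test_error - train_error
= 3.8 - 0.9
= 2.9%
A moderate gap.

2.9


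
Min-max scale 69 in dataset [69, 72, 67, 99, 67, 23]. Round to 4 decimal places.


Min = 23, Max = 99
Range = 99 - 23 = 76
Scaled = (x - min) / (max - min)
= (69 - 23) / 76
= 46 / 76
= 0.6053

0.6053


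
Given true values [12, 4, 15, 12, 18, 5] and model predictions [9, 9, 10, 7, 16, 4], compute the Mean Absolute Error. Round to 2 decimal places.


Absolute errors: [3, 5, 5, 5, 2, 1]
Sum of absolute errors = 21
MAE = 21 / 6 = 3.50

3.50


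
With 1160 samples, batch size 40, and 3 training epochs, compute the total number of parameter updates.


Iterations per epoch = 1160 / 40 = 29
Total updates = iterations_per_epoch * epochs
= 29 * 3
= 87

87


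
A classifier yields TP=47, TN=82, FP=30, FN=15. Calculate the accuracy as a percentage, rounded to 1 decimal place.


Accuracy = (TP + TN) / (TP + TN + FP + FN) * 100
= (47 + 82) / (47 + 82 + 30 + 15)
= 129 / 174
= 0.7414
= 74.1%

74.1


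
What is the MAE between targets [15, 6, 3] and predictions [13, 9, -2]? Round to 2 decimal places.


Absolute errors: [2, 3, 5]
Sum of absolute errors = 10
MAE = 10 / 3 = 3.33

3.33


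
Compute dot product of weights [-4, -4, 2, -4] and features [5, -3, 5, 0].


Element-wise products:
-4 * 5 = -20
-4 * -3 = 12
2 * 5 = 10
-4 * 0 = 0
Sum = -20 + 12 + 10 + 0
= 2

2


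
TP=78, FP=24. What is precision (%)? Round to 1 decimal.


Precision = TP / (TP + FP) * 100
= 78 / (78 + 24)
= 78 / 102
= 0.7647
= 76.5%

76.5


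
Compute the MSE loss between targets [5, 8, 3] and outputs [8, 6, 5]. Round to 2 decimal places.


Differences: [-3, 2, -2]
Squared errors: [9, 4, 4]
Sum of squared errors = 17
MSE = 17 / 3 = 5.67

5.67


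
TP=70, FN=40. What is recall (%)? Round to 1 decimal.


Recall = TP / (TP + FN) * 100
= 70 / (70 + 40)
= 70 / 110
= 0.6364
= 63.6%

63.6


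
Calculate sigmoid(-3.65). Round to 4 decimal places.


sigmoid(z) = 1 / (1 + exp(-z))
exp(-(-3.65)) = exp(3.65) = 38.4747
1 + 38.4747 = 39.4747
1 / 39.4747 = 0.0253

0.0253


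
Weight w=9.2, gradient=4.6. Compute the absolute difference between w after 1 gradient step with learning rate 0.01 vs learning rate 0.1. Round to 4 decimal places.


With lr=0.01: w_new = 9.2 - 0.01 * 4.6 = 9.154
With lr=0.1: w_new = 9.2 - 0.1 * 4.6 = 8.74
Absolute difference = |9.154 - 8.74|
= 0.4140

0.4140


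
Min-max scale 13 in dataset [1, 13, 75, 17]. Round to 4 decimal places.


Min = 1, Max = 75
Range = 75 - 1 = 74
Scaled = (x - min) / (max - min)
= (13 - 1) / 74
= 12 / 74
= 0.1622

0.1622


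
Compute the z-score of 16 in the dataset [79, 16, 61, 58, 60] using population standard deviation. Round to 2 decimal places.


Mean = (79 + 16 + 61 + 58 + 60) / 5 = 54.8
Variance = sum((x_i - mean)^2) / n = 433.36
Std = sqrt(433.36) = 20.8173
Z = (x - mean) / std
= (16 - 54.8) / 20.8173
= -38.8 / 20.8173
= -1.86

-1.86


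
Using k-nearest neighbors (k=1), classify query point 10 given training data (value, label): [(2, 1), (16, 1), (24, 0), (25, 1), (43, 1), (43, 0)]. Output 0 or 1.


Distances from query 10:
Point 16 (class 1): distance = 6
K=1 nearest neighbors: classes = [1]
Votes for class 1: 1 / 1
Majority vote => class 1

1


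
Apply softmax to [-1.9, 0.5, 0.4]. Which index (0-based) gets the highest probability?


Softmax is a monotonic transformation, so it preserves the argmax.
We need to find the index of the maximum logit.
Index 0: -1.9
Index 1: 0.5
Index 2: 0.4
Maximum logit = 0.5 at index 1

1


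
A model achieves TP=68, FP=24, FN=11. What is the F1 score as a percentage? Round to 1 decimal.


Precision = TP / (TP + FP) = 68 / 92 = 0.7391
Recall = TP / (TP + FN) = 68 / 79 = 0.8608
F1 = 2 * P * R / (P + R)
= 2 * 0.7391 * 0.8608 / (0.7391 + 0.8608)
= 1.2724 / 1.5999
= 0.7953
As percentage: 79.5%

79.5


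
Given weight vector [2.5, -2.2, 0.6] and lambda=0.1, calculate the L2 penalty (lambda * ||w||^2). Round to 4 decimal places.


Squaring each weight:
2.5^2 = 6.25
(-2.2)^2 = 4.84
0.6^2 = 0.36
Sum of squares = 11.45
Penalty = 0.1 * 11.45 = 1.1450

1.1450


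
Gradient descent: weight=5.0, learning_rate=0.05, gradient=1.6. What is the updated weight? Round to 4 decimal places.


w_new = w_old - lr * gradient
= 5.0 - 0.05 * 1.6
= 5.0 - (0.08)
= 4.9200

4.9200


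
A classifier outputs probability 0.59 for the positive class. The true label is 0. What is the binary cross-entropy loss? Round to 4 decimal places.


For y=0: Loss = -log(1-p)
= -log(1 - 0.59)
= -log(0.41)
= -(-0.8916)
= 0.8916

0.8916


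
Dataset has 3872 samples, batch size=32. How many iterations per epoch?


Iterations per epoch = dataset_size / batch_size
= 3872 / 32
= 121

121


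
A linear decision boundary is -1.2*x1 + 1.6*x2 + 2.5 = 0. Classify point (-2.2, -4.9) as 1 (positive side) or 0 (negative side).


Compute -1.2 * -2.2 + 1.6 * -4.9 + 2.5
= 2.64 + -7.84 + 2.5
= -2.7
Since -2.7 < 0, the point is on the negative side.

0


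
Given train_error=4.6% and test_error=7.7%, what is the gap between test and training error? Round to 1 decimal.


Generalization gap = test_error - train_error
= 7.7 - 4.6
= 3.1%
A moderate gap.

3.1


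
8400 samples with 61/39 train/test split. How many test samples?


Train samples = 8400 * 61% = 5124
Test samples = 8400 - 5124
= 3276

3276


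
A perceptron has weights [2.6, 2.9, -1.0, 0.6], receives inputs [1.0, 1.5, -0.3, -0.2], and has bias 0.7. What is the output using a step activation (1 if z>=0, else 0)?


z = w . x + b
= 2.6*1.0 + 2.9*1.5 + -1.0*-0.3 + 0.6*-0.2 + 0.7
= 2.6 + 4.35 + 0.3 + -0.12 + 0.7
= 7.13 + 0.7
= 7.83
Since z = 7.83 >= 0, output = 1

1


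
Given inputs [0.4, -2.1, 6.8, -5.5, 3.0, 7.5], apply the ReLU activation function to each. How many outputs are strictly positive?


ReLU(x) = max(0, x) for each element:
ReLU(0.4) = 0.4
ReLU(-2.1) = 0
ReLU(6.8) = 6.8
ReLU(-5.5) = 0
ReLU(3.0) = 3.0
ReLU(7.5) = 7.5
Active neurons (>0): 4

4


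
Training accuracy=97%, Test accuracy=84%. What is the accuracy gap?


Gap = train_accuracy - test_accuracy
= 97 - 84
= 13%
This gap suggests the model is overfitting.

13


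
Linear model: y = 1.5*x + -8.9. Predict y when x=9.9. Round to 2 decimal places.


y = 1.5 * 9.9 + (-8.9)
= 14.85 + (-8.9)
= 5.95

5.95


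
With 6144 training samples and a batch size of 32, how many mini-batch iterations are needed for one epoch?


Iterations per epoch = dataset_size / batch_size
= 6144 / 32
= 192

192


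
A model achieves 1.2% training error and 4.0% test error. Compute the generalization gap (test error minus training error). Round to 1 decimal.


Generalization gap = test_error - train_error
= 4.0 - 1.2
= 2.8%
A moderate gap.

2.8


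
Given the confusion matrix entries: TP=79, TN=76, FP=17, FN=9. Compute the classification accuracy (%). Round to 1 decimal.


Accuracy = (TP + TN) / (TP + TN + FP + FN) * 100
= (79 + 76) / (79 + 76 + 17 + 9)
= 155 / 181
= 0.8564
= 85.6%

85.6


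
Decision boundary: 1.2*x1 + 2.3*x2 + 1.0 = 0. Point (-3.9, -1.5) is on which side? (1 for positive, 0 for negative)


Compute 1.2 * -3.9 + 2.3 * -1.5 + 1.0
= -4.68 + -3.45 + 1.0
= -7.13
Since -7.13 < 0, the point is on the negative side.

0


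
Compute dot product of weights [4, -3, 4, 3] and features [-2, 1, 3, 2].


Element-wise products:
4 * -2 = -8
-3 * 1 = -3
4 * 3 = 12
3 * 2 = 6
Sum = -8 + -3 + 12 + 6
= 7

7


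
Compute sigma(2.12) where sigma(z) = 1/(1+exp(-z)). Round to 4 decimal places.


sigmoid(z) = 1 / (1 + exp(-z))
exp(-(2.12)) = exp(-2.12) = 0.12
1 + 0.12 = 1.12
1 / 1.12 = 0.8928

0.8928


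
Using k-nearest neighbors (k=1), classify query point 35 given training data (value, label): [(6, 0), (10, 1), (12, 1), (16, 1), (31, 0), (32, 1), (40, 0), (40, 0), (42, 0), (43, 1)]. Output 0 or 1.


Distances from query 35:
Point 32 (class 1): distance = 3
K=1 nearest neighbors: classes = [1]
Votes for class 1: 1 / 1
Majority vote => class 1

1


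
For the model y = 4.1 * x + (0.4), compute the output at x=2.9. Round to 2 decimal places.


y = 4.1 * 2.9 + (0.4)
= 11.89 + (0.4)
= 12.29

12.29


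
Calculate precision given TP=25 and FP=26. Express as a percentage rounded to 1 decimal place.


Precision = TP / (TP + FP) * 100
= 25 / (25 + 26)
= 25 / 51
= 0.4902
= 49.0%

49.0


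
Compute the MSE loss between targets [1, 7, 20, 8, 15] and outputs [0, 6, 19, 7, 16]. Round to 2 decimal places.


Differences: [1, 1, 1, 1, -1]
Squared errors: [1, 1, 1, 1, 1]
Sum of squared errors = 5
MSE = 5 / 5 = 1.00

1.00


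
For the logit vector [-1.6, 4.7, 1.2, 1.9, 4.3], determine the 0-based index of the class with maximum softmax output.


Softmax is a monotonic transformation, so it preserves the argmax.
We need to find the index of the maximum logit.
Index 0: -1.6
Index 1: 4.7
Index 2: 1.2
Index 3: 1.9
Index 4: 4.3
Maximum logit = 4.7 at index 1

1


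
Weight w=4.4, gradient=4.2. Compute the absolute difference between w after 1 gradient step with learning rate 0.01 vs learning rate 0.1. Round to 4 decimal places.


With lr=0.01: w_new = 4.4 - 0.01 * 4.2 = 4.358
With lr=0.1: w_new = 4.4 - 0.1 * 4.2 = 3.98
Absolute difference = |4.358 - 3.98|
= 0.3780

0.3780


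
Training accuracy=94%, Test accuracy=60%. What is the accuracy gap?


Gap = train_accuracy - test_accuracy
= 94 - 60
= 34%
This large gap strongly indicates overfitting.

34


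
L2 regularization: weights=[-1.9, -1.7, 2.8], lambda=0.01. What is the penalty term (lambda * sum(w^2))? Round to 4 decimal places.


Squaring each weight:
(-1.9)^2 = 3.61
(-1.7)^2 = 2.89
2.8^2 = 7.84
Sum of squares = 14.34
Penalty = 0.01 * 14.34 = 0.1434

0.1434


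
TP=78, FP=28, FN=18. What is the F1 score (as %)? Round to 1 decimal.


Precision = TP / (TP + FP) = 78 / 106 = 0.7358
Recall = TP / (TP + FN) = 78 / 96 = 0.8125
F1 = 2 * P * R / (P + R)
= 2 * 0.7358 * 0.8125 / (0.7358 + 0.8125)
= 1.1958 / 1.5483
= 0.7723
As percentage: 77.2%

77.2


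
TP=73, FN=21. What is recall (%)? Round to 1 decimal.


Recall = TP / (TP + FN) * 100
= 73 / (73 + 21)
= 73 / 94
= 0.7766
= 77.7%

77.7


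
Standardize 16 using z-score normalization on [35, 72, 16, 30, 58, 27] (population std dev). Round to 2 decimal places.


Mean = (35 + 72 + 16 + 30 + 58 + 27) / 6 = 39.6667
Variance = sum((x_i - mean)^2) / n = 369.5556
Std = sqrt(369.5556) = 19.2238
Z = (x - mean) / std
= (16 - 39.6667) / 19.2238
= -23.6667 / 19.2238
= -1.23

-1.23


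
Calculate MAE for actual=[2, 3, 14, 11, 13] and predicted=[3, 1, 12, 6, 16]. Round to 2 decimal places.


Absolute errors: [1, 2, 2, 5, 3]
Sum of absolute errors = 13
MAE = 13 / 5 = 2.60

2.60


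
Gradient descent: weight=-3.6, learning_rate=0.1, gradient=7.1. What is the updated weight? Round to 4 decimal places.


w_new = w_old - lr * gradient
= -3.6 - 0.1 * 7.1
= -3.6 - (0.71)
= -4.3100

-4.3100


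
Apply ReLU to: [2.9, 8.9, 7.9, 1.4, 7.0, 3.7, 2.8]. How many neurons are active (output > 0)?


ReLU(x) = max(0, x) for each element:
ReLU(2.9) = 2.9
ReLU(8.9) = 8.9
ReLU(7.9) = 7.9
ReLU(1.4) = 1.4
ReLU(7.0) = 7.0
ReLU(3.7) = 3.7
ReLU(2.8) = 2.8
Active neurons (>0): 7

7


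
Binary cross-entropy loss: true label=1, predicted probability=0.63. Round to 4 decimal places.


For y=1: Loss = -log(p)
= -log(0.63)
= -(-0.462)
= 0.4620

0.4620


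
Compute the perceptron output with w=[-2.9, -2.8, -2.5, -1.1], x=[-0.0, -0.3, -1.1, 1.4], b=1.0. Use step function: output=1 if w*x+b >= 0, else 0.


z = w . x + b
= -2.9*-0.0 + -2.8*-0.3 + -2.5*-1.1 + -1.1*1.4 + 1.0
= 0.0 + 0.84 + 2.75 + -1.54 + 1.0
= 2.05 + 1.0
= 3.05
Since z = 3.05 >= 0, output = 1

1


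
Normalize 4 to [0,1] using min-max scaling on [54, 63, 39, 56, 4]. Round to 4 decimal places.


Min = 4, Max = 63
Range = 63 - 4 = 59
Scaled = (x - min) / (max - min)
= (4 - 4) / 59
= 0 / 59
= 0.0000

0.0000


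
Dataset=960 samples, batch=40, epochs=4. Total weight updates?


Iterations per epoch = 960 / 40 = 24
Total updates = iterations_per_epoch * epochs
= 24 * 4
= 96

96


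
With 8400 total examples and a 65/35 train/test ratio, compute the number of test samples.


Train samples = 8400 * 65% = 5460
Test samples = 8400 - 5460
= 2940

2940


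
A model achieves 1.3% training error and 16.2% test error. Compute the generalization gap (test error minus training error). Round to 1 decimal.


Generalization gap = test_error - train_error
= 16.2 - 1.3
= 14.9%
A large gap suggests overfitting.

14.9


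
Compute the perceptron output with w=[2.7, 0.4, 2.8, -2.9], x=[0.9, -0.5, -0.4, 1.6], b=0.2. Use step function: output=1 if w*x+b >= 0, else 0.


z = w . x + b
= 2.7*0.9 + 0.4*-0.5 + 2.8*-0.4 + -2.9*1.6 + 0.2
= 2.43 + -0.2 + -1.12 + -4.64 + 0.2
= -3.53 + 0.2
= -3.33
Since z = -3.33 < 0, output = 0

0


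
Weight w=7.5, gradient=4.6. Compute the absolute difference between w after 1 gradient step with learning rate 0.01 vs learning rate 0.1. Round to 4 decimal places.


With lr=0.01: w_new = 7.5 - 0.01 * 4.6 = 7.454
With lr=0.1: w_new = 7.5 - 0.1 * 4.6 = 7.04
Absolute difference = |7.454 - 7.04|
= 0.4140

0.4140


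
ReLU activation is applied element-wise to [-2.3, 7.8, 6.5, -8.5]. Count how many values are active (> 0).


ReLU(x) = max(0, x) for each element:
ReLU(-2.3) = 0
ReLU(7.8) = 7.8
ReLU(6.5) = 6.5
ReLU(-8.5) = 0
Active neurons (>0): 2

2


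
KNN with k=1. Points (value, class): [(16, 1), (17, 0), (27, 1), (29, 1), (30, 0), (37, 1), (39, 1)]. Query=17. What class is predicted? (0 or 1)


Distances from query 17:
Point 17 (class 0): distance = 0
K=1 nearest neighbors: classes = [0]
Votes for class 1: 0 / 1
Majority vote => class 0

0


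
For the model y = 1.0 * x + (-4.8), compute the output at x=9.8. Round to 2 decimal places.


y = 1.0 * 9.8 + (-4.8)
= 9.8 + (-4.8)
= 5.00

5.00


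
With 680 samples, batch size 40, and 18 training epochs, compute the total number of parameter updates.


Iterations per epoch = 680 / 40 = 17
Total updates = iterations_per_epoch * epochs
= 17 * 18
= 306

306


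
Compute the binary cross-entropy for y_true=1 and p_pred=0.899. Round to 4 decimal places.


For y=1: Loss = -log(p)
= -log(0.899)
= -(-0.1065)
= 0.1065

0.1065


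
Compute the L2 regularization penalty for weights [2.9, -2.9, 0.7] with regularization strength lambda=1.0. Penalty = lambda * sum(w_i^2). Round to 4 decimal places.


Squaring each weight:
2.9^2 = 8.41
(-2.9)^2 = 8.41
0.7^2 = 0.49
Sum of squares = 17.31
Penalty = 1.0 * 17.31 = 17.3100

17.3100


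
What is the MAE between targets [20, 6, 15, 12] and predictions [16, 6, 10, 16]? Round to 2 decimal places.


Absolute errors: [4, 0, 5, 4]
Sum of absolute errors = 13
MAE = 13 / 4 = 3.25

3.25


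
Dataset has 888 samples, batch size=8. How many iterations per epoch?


Iterations per epoch = dataset_size / batch_size
= 888 / 8
= 111

111
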